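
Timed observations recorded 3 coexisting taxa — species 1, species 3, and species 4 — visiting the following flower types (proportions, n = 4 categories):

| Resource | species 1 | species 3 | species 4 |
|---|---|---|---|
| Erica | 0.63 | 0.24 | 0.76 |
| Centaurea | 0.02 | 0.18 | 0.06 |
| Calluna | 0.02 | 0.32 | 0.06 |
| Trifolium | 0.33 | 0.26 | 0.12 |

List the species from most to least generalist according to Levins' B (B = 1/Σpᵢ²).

Σp_1ᵢ² = 0.63² + 0.02² + 0.02² + 0.33² = 0.3969 + 0.0004 + 0.0004 + 0.1089 = 0.5066
B_1 = 1 / 0.5066 = 1.9739
Σp_3ᵢ² = 0.24² + 0.18² + 0.32² + 0.26² = 0.0576 + 0.0324 + 0.1024 + 0.0676 = 0.2600
B_3 = 1 / 0.2600 = 3.8462
Σp_4ᵢ² = 0.76² + 0.06² + 0.06² + 0.12² = 0.5776 + 0.0036 + 0.0036 + 0.0144 = 0.5992
B_4 = 1 / 0.5992 = 1.6689
Ranking by B (broadest → narrowest): species 3 (3.85) > species 1 (1.97) > species 4 (1.67)

species 3 > species 1 > species 4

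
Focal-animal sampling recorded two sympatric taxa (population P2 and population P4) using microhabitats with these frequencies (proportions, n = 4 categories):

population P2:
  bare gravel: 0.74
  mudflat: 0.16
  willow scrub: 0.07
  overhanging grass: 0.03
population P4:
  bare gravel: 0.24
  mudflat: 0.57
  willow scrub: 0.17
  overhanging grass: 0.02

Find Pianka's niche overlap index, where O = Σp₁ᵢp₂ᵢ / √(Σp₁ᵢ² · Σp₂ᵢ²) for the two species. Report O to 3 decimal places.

0.576

Σ p₁ᵢp₂ᵢ = 0.1776 + 0.0912 + 0.0119 + 0.0006 = 0.2813
Σp_1ᵢ² = 0.74² + 0.16² + 0.07² + 0.03² = 0.5476 + 0.0256 + 0.0049 + 0.0009 = 0.5790
Σp_2ᵢ² = 0.24² + 0.57² + 0.17² + 0.02² = 0.0576 + 0.3249 + 0.0289 + 0.0004 = 0.4118
O = 0.2813 / √(0.5790 × 0.4118) = 0.2813 / 0.488295 = 0.57609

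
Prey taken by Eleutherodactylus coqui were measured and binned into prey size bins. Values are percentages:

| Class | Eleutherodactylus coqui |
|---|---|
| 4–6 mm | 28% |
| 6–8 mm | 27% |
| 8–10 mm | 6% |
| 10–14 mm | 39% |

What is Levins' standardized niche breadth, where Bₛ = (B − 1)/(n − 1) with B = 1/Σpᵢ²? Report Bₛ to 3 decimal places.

0.752

Convert percentages to proportions (divide by 100).
Σpᵢ² = 0.28² + 0.27² + 0.06² + 0.39² = 0.0784 + 0.0729 + 0.0036 + 0.1521 = 0.3070
B = 1 / 0.3070 = 3.25733
Bₛ = (B − 1)/(n − 1) = (3.25733 − 1)/(4 − 1) = 2.25733/3 = 0.75244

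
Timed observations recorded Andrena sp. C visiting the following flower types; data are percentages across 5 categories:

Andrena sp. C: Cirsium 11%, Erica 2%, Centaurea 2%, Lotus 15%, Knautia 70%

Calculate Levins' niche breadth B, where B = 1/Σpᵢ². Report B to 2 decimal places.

Convert percentages to proportions (divide by 100).
Σpᵢ² = 0.11² + 0.02² + 0.02² + 0.15² + 0.70² = 0.0121 + 0.0004 + 0.0004 + 0.0225 + 0.4900 = 0.5254
B = 1 / 0.5254 = 1.9033

1.90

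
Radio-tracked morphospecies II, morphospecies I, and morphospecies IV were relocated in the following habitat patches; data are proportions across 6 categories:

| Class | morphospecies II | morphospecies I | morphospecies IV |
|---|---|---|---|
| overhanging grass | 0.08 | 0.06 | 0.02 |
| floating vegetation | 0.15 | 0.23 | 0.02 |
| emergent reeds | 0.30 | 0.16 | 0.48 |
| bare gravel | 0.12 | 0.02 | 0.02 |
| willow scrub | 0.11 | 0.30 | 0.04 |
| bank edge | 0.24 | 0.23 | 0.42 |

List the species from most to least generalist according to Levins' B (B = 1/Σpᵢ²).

Σp_IIᵢ² = 0.08² + 0.15² + 0.30² + 0.12² + 0.11² + 0.24² = 0.0064 + 0.0225 + 0.0900 + 0.0144 + 0.0121 + 0.0576 = 0.2030
B_II = 1 / 0.2030 = 4.9261
Σp_Iᵢ² = 0.06² + 0.23² + 0.16² + 0.02² + 0.30² + 0.23² = 0.0036 + 0.0529 + 0.0256 + 0.0004 + 0.0900 + 0.0529 = 0.2254
B_I = 1 / 0.2254 = 4.4366
Σp_IVᵢ² = 0.02² + 0.02² + 0.48² + 0.02² + 0.04² + 0.42² = 0.0004 + 0.0004 + 0.2304 + 0.0004 + 0.0016 + 0.1764 = 0.4096
B_IV = 1 / 0.4096 = 2.4414
Ranking by B (broadest → narrowest): morphospecies II (4.93) > morphospecies I (4.44) > morphospecies IV (2.44)

morphospecies II > morphospecies I > morphospecies IV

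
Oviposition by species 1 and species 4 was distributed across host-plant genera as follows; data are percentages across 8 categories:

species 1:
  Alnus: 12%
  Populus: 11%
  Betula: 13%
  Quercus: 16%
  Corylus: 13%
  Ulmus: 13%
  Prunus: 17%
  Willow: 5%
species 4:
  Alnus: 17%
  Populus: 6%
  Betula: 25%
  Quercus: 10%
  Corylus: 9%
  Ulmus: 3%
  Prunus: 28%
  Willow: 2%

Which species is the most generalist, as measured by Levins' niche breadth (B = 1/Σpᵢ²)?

species 1

Convert percentages to proportions (divide by 100).
Σp_1ᵢ² = 0.12² + 0.11² + 0.13² + 0.16² + 0.13² + 0.13² + 0.17² + 0.05² = 0.0144 + 0.0121 + 0.0169 + 0.0256 + 0.0169 + 0.0169 + 0.0289 + 0.0025 = 0.1342
B_1 = 1 / 0.1342 = 7.4516
Σp_4ᵢ² = 0.17² + 0.06² + 0.25² + 0.10² + 0.09² + 0.03² + 0.28² + 0.02² = 0.0289 + 0.0036 + 0.0625 + 0.0100 + 0.0081 + 0.0009 + 0.0784 + 0.0004 = 0.1928
B_4 = 1 / 0.1928 = 5.1867
Highest B → broadest niche (most generalist): species 1 (B = 7.45).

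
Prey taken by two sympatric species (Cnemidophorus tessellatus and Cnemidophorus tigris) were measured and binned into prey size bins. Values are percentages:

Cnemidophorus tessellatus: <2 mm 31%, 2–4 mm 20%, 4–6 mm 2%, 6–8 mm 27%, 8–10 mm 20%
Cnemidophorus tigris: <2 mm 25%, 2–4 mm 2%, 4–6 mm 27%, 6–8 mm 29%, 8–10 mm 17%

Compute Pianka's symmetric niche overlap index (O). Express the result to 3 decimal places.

Convert percentages to proportions (divide by 100).
Σ p₁ᵢp₂ᵢ = 0.0775 + 0.0040 + 0.0054 + 0.0783 + 0.0340 = 0.1992
Σp_1ᵢ² = 0.31² + 0.20² + 0.02² + 0.27² + 0.20² = 0.0961 + 0.0400 + 0.0004 + 0.0729 + 0.0400 = 0.2494
Σp_2ᵢ² = 0.25² + 0.02² + 0.27² + 0.29² + 0.17² = 0.0625 + 0.0004 + 0.0729 + 0.0841 + 0.0289 = 0.2488
O = 0.1992 / √(0.2494 × 0.2488) = 0.1992 / 0.249100 = 0.79968

0.800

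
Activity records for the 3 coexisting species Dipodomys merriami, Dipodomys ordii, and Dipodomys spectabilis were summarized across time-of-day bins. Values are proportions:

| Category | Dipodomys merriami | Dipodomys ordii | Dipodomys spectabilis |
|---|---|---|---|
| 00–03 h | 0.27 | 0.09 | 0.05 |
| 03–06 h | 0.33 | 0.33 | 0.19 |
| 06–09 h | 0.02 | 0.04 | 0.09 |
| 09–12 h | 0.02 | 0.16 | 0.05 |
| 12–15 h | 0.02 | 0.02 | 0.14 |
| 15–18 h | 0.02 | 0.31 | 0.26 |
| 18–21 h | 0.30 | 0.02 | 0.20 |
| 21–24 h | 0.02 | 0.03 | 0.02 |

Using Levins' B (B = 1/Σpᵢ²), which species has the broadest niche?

Dipodomys spectabilis

Σp_merrᵢ² = 0.27² + 0.33² + 0.02² + 0.02² + 0.02² + 0.02² + 0.30² + 0.02² = 0.0729 + 0.1089 + 0.0004 + 0.0004 + 0.0004 + 0.0004 + 0.0900 + 0.0004 = 0.2738
B_merr = 1 / 0.2738 = 3.6523
Σp_ordiᵢ² = 0.09² + 0.33² + 0.04² + 0.16² + 0.02² + 0.31² + 0.02² + 0.03² = 0.0081 + 0.1089 + 0.0016 + 0.0256 + 0.0004 + 0.0961 + 0.0004 + 0.0009 = 0.2420
B_ordi = 1 / 0.2420 = 4.1322
Σp_specᵢ² = 0.05² + 0.19² + 0.09² + 0.05² + 0.14² + 0.26² + 0.20² + 0.02² = 0.0025 + 0.0361 + 0.0081 + 0.0025 + 0.0196 + 0.0676 + 0.0400 + 0.0004 = 0.1768
B_spec = 1 / 0.1768 = 5.6561
Highest B → broadest niche (most generalist): Dipodomys spectabilis (B = 5.66).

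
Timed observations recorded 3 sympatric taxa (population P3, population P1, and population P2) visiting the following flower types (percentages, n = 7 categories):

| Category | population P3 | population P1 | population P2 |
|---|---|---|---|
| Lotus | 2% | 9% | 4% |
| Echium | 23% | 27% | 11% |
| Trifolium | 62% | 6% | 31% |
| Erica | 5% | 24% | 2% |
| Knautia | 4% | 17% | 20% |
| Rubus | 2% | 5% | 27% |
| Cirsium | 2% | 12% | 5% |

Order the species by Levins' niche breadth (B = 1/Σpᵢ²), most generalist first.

population P1 > population P2 > population P3

Convert percentages to proportions (divide by 100).
Σp_P3ᵢ² = 0.02² + 0.23² + 0.62² + 0.05² + 0.04² + 0.02² + 0.02² = 0.0004 + 0.0529 + 0.3844 + 0.0025 + 0.0016 + 0.0004 + 0.0004 = 0.4426
B_P3 = 1 / 0.4426 = 2.2594
Σp_P1ᵢ² = 0.09² + 0.27² + 0.06² + 0.24² + 0.17² + 0.05² + 0.12² = 0.0081 + 0.0729 + 0.0036 + 0.0576 + 0.0289 + 0.0025 + 0.0144 = 0.1880
B_P1 = 1 / 0.1880 = 5.3191
Σp_P2ᵢ² = 0.04² + 0.11² + 0.31² + 0.02² + 0.20² + 0.27² + 0.05² = 0.0016 + 0.0121 + 0.0961 + 0.0004 + 0.0400 + 0.0729 + 0.0025 = 0.2256
B_P2 = 1 / 0.2256 = 4.4326
Ranking by B (broadest → narrowest): population P1 (5.32) > population P2 (4.43) > population P3 (2.26)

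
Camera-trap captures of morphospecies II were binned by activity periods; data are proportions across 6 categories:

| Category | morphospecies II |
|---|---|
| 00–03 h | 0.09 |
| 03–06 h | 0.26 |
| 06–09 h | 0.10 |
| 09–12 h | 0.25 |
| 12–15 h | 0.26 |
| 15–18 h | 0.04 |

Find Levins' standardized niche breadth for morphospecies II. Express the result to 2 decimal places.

Σpᵢ² = 0.09² + 0.26² + 0.10² + 0.25² + 0.26² + 0.04² = 0.0081 + 0.0676 + 0.0100 + 0.0625 + 0.0676 + 0.0016 = 0.2174
B = 1 / 0.2174 = 4.5998
Bₛ = (B − 1)/(n − 1) = (4.5998 − 1)/(6 − 1) = 3.5998/5 = 0.7200

0.72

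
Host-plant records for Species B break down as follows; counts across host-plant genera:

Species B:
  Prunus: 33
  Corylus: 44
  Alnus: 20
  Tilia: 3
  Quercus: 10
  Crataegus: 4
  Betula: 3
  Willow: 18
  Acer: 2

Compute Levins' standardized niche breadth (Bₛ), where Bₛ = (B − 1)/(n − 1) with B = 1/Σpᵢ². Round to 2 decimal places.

Proportions for Species B (n=137): 33/137=0.2409, 44/137=0.3212, 20/137=0.1460, 3/137=0.0219, 10/137=0.0730, 4/137=0.0292, 3/137=0.0219, 18/137=0.1314, 2/137=0.0146
Σpᵢ² = 0.2409² + 0.3212² + 0.1460² + 0.0219² + 0.0730² + 0.0292² + 0.0219² + 0.1314² + 0.0146² = 0.058033 + 0.103169 + 0.021316 + 0.000480 + 0.005329 + 0.000853 + 0.000480 + 0.017266 + 0.000213 = 0.207139
B = 1 / 0.207139 = 4.8277
Bₛ = (B − 1)/(n − 1) = (4.8277 − 1)/(9 − 1) = 3.8277/8 = 0.4785

0.48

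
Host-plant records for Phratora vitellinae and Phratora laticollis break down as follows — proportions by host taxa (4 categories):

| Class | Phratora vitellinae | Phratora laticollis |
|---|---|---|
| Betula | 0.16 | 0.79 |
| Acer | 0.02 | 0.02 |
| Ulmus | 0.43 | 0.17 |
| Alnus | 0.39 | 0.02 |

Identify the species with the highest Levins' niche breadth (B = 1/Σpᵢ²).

Σp_viteᵢ² = 0.16² + 0.02² + 0.43² + 0.39² = 0.0256 + 0.0004 + 0.1849 + 0.1521 = 0.3630
B_vite = 1 / 0.3630 = 2.7548
Σp_latiᵢ² = 0.79² + 0.02² + 0.17² + 0.02² = 0.6241 + 0.0004 + 0.0289 + 0.0004 = 0.6538
B_lati = 1 / 0.6538 = 1.5295
Highest B → broadest niche (most generalist): Phratora vitellinae (B = 2.75).

Phratora vitellinae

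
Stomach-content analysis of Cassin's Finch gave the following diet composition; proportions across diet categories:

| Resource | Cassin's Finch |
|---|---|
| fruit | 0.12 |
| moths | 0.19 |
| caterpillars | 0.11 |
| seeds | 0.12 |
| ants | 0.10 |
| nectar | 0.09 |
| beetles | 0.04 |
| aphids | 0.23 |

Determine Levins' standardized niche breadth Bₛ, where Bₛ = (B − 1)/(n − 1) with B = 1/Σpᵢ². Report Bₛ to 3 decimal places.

Σpᵢ² = 0.12² + 0.19² + 0.11² + 0.12² + 0.10² + 0.09² + 0.04² + 0.23² = 0.0144 + 0.0361 + 0.0121 + 0.0144 + 0.0100 + 0.0081 + 0.0016 + 0.0529 = 0.1496
B = 1 / 0.1496 = 6.68449
Bₛ = (B − 1)/(n − 1) = (6.68449 − 1)/(8 − 1) = 5.68449/7 = 0.81207

0.812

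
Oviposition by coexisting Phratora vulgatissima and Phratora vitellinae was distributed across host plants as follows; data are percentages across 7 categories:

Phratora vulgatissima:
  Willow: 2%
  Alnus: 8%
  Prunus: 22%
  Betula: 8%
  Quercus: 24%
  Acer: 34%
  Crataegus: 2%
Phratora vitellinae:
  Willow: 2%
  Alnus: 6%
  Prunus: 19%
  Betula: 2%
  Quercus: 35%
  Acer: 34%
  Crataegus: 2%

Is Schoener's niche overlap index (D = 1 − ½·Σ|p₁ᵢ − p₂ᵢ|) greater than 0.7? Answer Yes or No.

Convert percentages to proportions (divide by 100).
Σ|p₁ᵢ − p₂ᵢ| = 0.00 + 0.02 + 0.03 + 0.06 + 0.11 + 0.00 + 0.00 = 0.22
D = 1 − ½ × 0.22 = 1 − 0.110 = 0.8900
D = 0.8900 > 0.7 → Yes.

Yes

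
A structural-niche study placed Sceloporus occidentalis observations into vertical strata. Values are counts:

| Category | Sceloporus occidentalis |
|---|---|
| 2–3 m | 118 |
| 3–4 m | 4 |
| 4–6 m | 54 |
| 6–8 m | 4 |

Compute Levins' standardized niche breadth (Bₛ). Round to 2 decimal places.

Proportions for Sceloporus occidentalis (n=180): 118/180=0.6556, 4/180=0.0222, 54/180=0.3000, 4/180=0.0222
Σpᵢ² = 0.6556² + 0.0222² + 0.3000² + 0.0222² = 0.429811 + 0.000493 + 0.090000 + 0.000493 = 0.520797
B = 1 / 0.520797 = 1.9201
Bₛ = (B − 1)/(n − 1) = (1.9201 − 1)/(4 − 1) = 0.9201/3 = 0.3067

0.31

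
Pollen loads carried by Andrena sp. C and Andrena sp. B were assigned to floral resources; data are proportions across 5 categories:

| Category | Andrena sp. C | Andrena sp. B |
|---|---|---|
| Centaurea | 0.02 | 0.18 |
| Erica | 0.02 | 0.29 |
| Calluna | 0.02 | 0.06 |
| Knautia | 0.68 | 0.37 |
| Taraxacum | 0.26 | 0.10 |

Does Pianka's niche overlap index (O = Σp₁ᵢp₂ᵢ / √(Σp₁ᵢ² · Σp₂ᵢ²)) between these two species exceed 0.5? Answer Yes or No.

Yes

Σ p₁ᵢp₂ᵢ = 0.0036 + 0.0058 + 0.0012 + 0.2516 + 0.0260 = 0.2882
Σp_1ᵢ² = 0.02² + 0.02² + 0.02² + 0.68² + 0.26² = 0.0004 + 0.0004 + 0.0004 + 0.4624 + 0.0676 = 0.5312
Σp_2ᵢ² = 0.18² + 0.29² + 0.06² + 0.37² + 0.10² = 0.0324 + 0.0841 + 0.0036 + 0.1369 + 0.0100 = 0.2670
O = 0.2882 / √(0.5312 × 0.2670) = 0.2882 / 0.37660 = 0.7653
O = 0.7653 > 0.5 → Yes.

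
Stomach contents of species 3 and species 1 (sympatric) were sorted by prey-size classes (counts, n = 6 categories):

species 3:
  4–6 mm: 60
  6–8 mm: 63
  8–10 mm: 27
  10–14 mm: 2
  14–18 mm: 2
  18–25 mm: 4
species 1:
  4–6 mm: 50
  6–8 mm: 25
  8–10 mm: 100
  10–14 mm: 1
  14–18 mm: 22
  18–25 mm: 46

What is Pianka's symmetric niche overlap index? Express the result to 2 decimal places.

0.66

Proportions for species 3 (n=158): 60/158=0.3797, 63/158=0.3987, 27/158=0.1709, 2/158=0.0127, 2/158=0.0127, 4/158=0.0253
Proportions for species 1 (n=244): 50/244=0.2049, 25/244=0.1025, 100/244=0.4098, 1/244=0.0041, 22/244=0.0902, 46/244=0.1885
Σ p₁ᵢp₂ᵢ = 0.077801 + 0.040867 + 0.070035 + 0.000052 + 0.001146 + 0.004769 = 0.194670
Σp_1ᵢ² = 0.3797² + 0.3987² + 0.1709² + 0.0127² + 0.0127² + 0.0253² = 0.144172 + 0.158962 + 0.029207 + 0.000161 + 0.000161 + 0.000640 = 0.333303
Σp_2ᵢ² = 0.2049² + 0.1025² + 0.4098² + 0.0041² + 0.0902² + 0.1885² = 0.041984 + 0.010506 + 0.167936 + 0.000017 + 0.008136 + 0.035532 = 0.264111
O = 0.194670 / √(0.333303 × 0.264111) = 0.194670 / 0.2966968 = 0.6561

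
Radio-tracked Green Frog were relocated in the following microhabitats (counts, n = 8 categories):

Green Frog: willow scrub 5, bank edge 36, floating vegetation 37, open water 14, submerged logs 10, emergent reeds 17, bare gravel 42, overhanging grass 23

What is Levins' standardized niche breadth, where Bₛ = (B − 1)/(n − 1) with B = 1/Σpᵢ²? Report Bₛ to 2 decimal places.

Proportions for Green Frog (n=184): 5/184=0.0272, 36/184=0.1957, 37/184=0.2011, 14/184=0.0761, 10/184=0.0543, 17/184=0.0924, 42/184=0.2283, 23/184=0.1250
Σpᵢ² = 0.0272² + 0.1957² + 0.2011² + 0.0761² + 0.0543² + 0.0924² + 0.2283² + 0.1250² = 0.000740 + 0.038298 + 0.040441 + 0.005791 + 0.002948 + 0.008538 + 0.052121 + 0.015625 = 0.164502
B = 1 / 0.164502 = 6.0790
Bₛ = (B − 1)/(n − 1) = (6.0790 − 1)/(8 − 1) = 5.0790/7 = 0.7256

0.73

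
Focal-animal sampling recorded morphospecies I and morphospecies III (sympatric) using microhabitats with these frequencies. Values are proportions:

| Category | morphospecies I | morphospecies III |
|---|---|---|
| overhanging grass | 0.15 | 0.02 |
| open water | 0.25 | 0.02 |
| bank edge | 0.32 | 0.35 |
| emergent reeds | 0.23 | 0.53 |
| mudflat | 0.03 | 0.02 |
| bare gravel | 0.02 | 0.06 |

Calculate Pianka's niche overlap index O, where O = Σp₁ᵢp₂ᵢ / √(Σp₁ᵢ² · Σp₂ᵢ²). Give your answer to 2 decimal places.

0.78

Σ p₁ᵢp₂ᵢ = 0.0030 + 0.0050 + 0.1120 + 0.1219 + 0.0006 + 0.0012 = 0.2437
Σp_1ᵢ² = 0.15² + 0.25² + 0.32² + 0.23² + 0.03² + 0.02² = 0.0225 + 0.0625 + 0.1024 + 0.0529 + 0.0009 + 0.0004 = 0.2416
Σp_2ᵢ² = 0.02² + 0.02² + 0.35² + 0.53² + 0.02² + 0.06² = 0.0004 + 0.0004 + 0.1225 + 0.2809 + 0.0004 + 0.0036 = 0.4082
O = 0.2437 / √(0.2416 × 0.4082) = 0.2437 / 0.31404 = 0.7760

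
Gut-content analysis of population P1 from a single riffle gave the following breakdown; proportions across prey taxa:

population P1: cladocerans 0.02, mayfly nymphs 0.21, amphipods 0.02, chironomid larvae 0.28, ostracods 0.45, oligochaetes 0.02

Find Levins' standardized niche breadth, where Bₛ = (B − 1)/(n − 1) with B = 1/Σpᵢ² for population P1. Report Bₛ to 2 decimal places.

0.41

Σpᵢ² = 0.02² + 0.21² + 0.02² + 0.28² + 0.45² + 0.02² = 0.0004 + 0.0441 + 0.0004 + 0.0784 + 0.2025 + 0.0004 = 0.3262
B = 1 / 0.3262 = 3.0656
Bₛ = (B − 1)/(n − 1) = (3.0656 − 1)/(6 − 1) = 2.0656/5 = 0.4131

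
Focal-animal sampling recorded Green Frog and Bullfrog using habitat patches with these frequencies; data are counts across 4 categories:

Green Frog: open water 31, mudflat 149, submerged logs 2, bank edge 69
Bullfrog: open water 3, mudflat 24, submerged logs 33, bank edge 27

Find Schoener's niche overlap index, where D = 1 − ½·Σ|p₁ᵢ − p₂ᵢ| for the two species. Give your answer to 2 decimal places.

0.59

Proportions for Green Frog (n=251): 31/251=0.1235, 149/251=0.5936, 2/251=0.0080, 69/251=0.2749
Proportions for Bullfrog (n=87): 3/87=0.0345, 24/87=0.2759, 33/87=0.3793, 27/87=0.3103
Σ|p₁ᵢ − p₂ᵢ| = 0.0890 + 0.3177 + 0.3713 + 0.0354 = 0.8134
D = 1 − ½ × 0.8134 = 1 − 0.40670 = 0.59330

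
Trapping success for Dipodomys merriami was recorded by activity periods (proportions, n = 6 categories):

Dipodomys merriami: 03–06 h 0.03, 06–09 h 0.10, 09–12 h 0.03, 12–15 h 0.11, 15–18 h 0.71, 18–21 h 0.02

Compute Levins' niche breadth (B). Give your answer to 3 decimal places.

Σpᵢ² = 0.03² + 0.10² + 0.03² + 0.11² + 0.71² + 0.02² = 0.0009 + 0.0100 + 0.0009 + 0.0121 + 0.5041 + 0.0004 = 0.5284
B = 1 / 0.5284 = 1.89251

1.893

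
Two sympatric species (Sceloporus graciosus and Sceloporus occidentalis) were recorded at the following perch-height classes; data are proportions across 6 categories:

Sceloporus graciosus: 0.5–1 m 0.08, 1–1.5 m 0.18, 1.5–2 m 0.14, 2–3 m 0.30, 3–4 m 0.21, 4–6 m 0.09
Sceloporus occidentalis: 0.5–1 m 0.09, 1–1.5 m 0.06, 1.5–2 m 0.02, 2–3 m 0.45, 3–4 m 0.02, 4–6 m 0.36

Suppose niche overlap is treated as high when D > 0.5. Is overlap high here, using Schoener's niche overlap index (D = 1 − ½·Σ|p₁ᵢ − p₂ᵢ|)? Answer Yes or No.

Yes

Σ|p₁ᵢ − p₂ᵢ| = 0.01 + 0.12 + 0.12 + 0.15 + 0.19 + 0.27 = 0.86
D = 1 − ½ × 0.86 = 1 − 0.430 = 0.5700
D = 0.5700 > 0.5 → Yes.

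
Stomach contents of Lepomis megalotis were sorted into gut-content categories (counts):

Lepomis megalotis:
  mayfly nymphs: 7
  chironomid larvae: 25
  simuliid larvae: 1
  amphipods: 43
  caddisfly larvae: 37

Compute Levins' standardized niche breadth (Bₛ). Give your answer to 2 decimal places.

0.57

Proportions for Lepomis megalotis (n=113): 7/113=0.0619, 25/113=0.2212, 1/113=0.0088, 43/113=0.3805, 37/113=0.3274
Σpᵢ² = 0.0619² + 0.2212² + 0.0088² + 0.3805² + 0.3274² = 0.003832 + 0.048929 + 0.000077 + 0.144780 + 0.107191 = 0.304809
B = 1 / 0.304809 = 3.2807
Bₛ = (B − 1)/(n − 1) = (3.2807 − 1)/(5 − 1) = 2.2807/4 = 0.5702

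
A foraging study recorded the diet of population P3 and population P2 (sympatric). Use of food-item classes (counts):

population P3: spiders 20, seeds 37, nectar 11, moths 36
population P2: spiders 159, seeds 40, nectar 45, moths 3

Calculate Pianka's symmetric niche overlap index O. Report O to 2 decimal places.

Proportions for population P3 (n=104): 20/104=0.1923, 37/104=0.3558, 11/104=0.1058, 36/104=0.3462
Proportions for population P2 (n=247): 159/247=0.6437, 40/247=0.1619, 45/247=0.1822, 3/247=0.0121
Σ p₁ᵢp₂ᵢ = 0.123784 + 0.057604 + 0.019277 + 0.004189 = 0.204854
Σp_1ᵢ² = 0.1923² + 0.3558² + 0.1058² + 0.3462² = 0.036979 + 0.126594 + 0.011194 + 0.119854 = 0.294621
Σp_2ᵢ² = 0.6437² + 0.1619² + 0.1822² + 0.0121² = 0.414350 + 0.026212 + 0.033197 + 0.000146 = 0.473905
O = 0.204854 / √(0.294621 × 0.473905) = 0.204854 / 0.3736608 = 0.5482

0.55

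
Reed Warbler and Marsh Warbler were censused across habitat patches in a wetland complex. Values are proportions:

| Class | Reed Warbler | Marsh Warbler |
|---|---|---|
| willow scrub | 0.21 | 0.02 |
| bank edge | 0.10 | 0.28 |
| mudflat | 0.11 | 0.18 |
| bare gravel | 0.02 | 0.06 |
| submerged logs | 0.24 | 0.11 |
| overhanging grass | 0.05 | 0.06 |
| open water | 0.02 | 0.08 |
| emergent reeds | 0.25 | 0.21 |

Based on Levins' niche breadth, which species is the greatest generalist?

Marsh Warbler

Σp_Reedᵢ² = 0.21² + 0.10² + 0.11² + 0.02² + 0.24² + 0.05² + 0.02² + 0.25² = 0.0441 + 0.0100 + 0.0121 + 0.0004 + 0.0576 + 0.0025 + 0.0004 + 0.0625 = 0.1896
B_Reed = 1 / 0.1896 = 5.2743
Σp_Marsᵢ² = 0.02² + 0.28² + 0.18² + 0.06² + 0.11² + 0.06² + 0.08² + 0.21² = 0.0004 + 0.0784 + 0.0324 + 0.0036 + 0.0121 + 0.0036 + 0.0064 + 0.0441 = 0.1810
B_Mars = 1 / 0.1810 = 5.5249
Highest B → broadest niche (most generalist): Marsh Warbler (B = 5.52).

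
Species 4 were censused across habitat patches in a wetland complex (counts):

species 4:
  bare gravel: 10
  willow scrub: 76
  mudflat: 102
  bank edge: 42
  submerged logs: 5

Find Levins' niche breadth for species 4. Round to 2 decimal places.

Proportions for species 4 (n=235): 10/235=0.0426, 76/235=0.3234, 102/235=0.4340, 42/235=0.1787, 5/235=0.0213
Σpᵢ² = 0.0426² + 0.3234² + 0.4340² + 0.1787² + 0.0213² = 0.001815 + 0.104588 + 0.188356 + 0.031934 + 0.000454 = 0.327147
B = 1 / 0.327147 = 3.0567

3.06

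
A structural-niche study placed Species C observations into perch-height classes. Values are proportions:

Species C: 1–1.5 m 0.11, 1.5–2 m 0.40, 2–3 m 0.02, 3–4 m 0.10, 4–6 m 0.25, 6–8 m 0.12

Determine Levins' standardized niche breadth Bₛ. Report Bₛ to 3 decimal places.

Σpᵢ² = 0.11² + 0.40² + 0.02² + 0.10² + 0.25² + 0.12² = 0.0121 + 0.1600 + 0.0004 + 0.0100 + 0.0625 + 0.0144 = 0.2594
B = 1 / 0.2594 = 3.85505
Bₛ = (B − 1)/(n − 1) = (3.85505 − 1)/(6 − 1) = 2.85505/5 = 0.57101

0.571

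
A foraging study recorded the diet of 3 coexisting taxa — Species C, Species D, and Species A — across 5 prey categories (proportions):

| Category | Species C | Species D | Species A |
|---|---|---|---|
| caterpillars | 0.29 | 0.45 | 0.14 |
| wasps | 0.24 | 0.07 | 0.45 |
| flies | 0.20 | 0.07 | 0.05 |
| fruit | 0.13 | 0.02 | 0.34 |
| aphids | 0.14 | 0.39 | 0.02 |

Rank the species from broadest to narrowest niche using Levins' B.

Σp_Cᵢ² = 0.29² + 0.24² + 0.20² + 0.13² + 0.14² = 0.0841 + 0.0576 + 0.0400 + 0.0169 + 0.0196 = 0.2182
B_C = 1 / 0.2182 = 4.5830
Σp_Dᵢ² = 0.45² + 0.07² + 0.07² + 0.02² + 0.39² = 0.2025 + 0.0049 + 0.0049 + 0.0004 + 0.1521 = 0.3648
B_D = 1 / 0.3648 = 2.7412
Σp_Aᵢ² = 0.14² + 0.45² + 0.05² + 0.34² + 0.02² = 0.0196 + 0.2025 + 0.0025 + 0.1156 + 0.0004 = 0.3406
B_A = 1 / 0.3406 = 2.9360
Ranking by B (broadest → narrowest): Species C (4.58) > Species A (2.94) > Species D (2.74)

Species C > Species A > Species D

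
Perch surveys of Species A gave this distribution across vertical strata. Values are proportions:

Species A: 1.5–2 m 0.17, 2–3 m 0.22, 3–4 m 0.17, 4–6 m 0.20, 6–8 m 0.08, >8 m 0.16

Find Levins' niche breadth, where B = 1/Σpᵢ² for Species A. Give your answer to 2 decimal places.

Σpᵢ² = 0.17² + 0.22² + 0.17² + 0.20² + 0.08² + 0.16² = 0.0289 + 0.0484 + 0.0289 + 0.0400 + 0.0064 + 0.0256 = 0.1782
B = 1 / 0.1782 = 5.6117

5.61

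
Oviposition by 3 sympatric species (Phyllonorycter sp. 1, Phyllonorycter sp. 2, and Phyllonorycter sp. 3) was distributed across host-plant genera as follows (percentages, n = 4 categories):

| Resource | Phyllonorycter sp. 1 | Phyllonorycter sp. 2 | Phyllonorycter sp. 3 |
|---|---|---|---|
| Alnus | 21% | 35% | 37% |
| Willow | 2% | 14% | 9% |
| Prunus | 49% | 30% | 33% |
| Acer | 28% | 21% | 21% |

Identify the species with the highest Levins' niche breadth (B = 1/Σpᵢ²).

Phyllonorycter sp. 2

Convert percentages to proportions (divide by 100).
Σp_1ᵢ² = 0.21² + 0.02² + 0.49² + 0.28² = 0.0441 + 0.0004 + 0.2401 + 0.0784 = 0.3630
B_1 = 1 / 0.3630 = 2.7548
Σp_2ᵢ² = 0.35² + 0.14² + 0.30² + 0.21² = 0.1225 + 0.0196 + 0.0900 + 0.0441 = 0.2762
B_2 = 1 / 0.2762 = 3.6206
Σp_3ᵢ² = 0.37² + 0.09² + 0.33² + 0.21² = 0.1369 + 0.0081 + 0.1089 + 0.0441 = 0.2980
B_3 = 1 / 0.2980 = 3.3557
Highest B → broadest niche (most generalist): Phyllonorycter sp. 2 (B = 3.62).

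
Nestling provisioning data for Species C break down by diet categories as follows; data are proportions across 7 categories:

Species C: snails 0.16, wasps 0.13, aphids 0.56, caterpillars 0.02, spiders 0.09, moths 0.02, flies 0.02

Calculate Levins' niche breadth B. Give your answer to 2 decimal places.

2.74

Σpᵢ² = 0.16² + 0.13² + 0.56² + 0.02² + 0.09² + 0.02² + 0.02² = 0.0256 + 0.0169 + 0.3136 + 0.0004 + 0.0081 + 0.0004 + 0.0004 = 0.3654
B = 1 / 0.3654 = 2.7367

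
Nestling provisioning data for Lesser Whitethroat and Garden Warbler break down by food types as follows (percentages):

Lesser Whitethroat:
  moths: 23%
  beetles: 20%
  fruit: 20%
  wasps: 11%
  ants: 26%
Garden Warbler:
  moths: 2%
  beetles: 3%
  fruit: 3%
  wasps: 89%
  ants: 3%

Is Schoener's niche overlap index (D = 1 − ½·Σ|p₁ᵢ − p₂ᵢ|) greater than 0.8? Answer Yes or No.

Convert percentages to proportions (divide by 100).
Σ|p₁ᵢ − p₂ᵢ| = 0.21 + 0.17 + 0.17 + 0.78 + 0.23 = 1.56
D = 1 − ½ × 1.56 = 1 − 0.780 = 0.2200
D = 0.2200 < 0.8 → No.

No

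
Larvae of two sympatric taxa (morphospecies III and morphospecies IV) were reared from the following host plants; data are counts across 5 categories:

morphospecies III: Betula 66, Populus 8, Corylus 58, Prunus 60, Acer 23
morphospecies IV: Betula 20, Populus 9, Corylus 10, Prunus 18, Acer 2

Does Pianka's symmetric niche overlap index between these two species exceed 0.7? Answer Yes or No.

Yes

Proportions for morphospecies III (n=215): 66/215=0.3070, 8/215=0.0372, 58/215=0.2698, 60/215=0.2791, 23/215=0.1070
Proportions for morphospecies IV (n=59): 20/59=0.3390, 9/59=0.1525, 10/59=0.1695, 18/59=0.3051, 2/59=0.0339
Σ p₁ᵢp₂ᵢ = 0.104073 + 0.005673 + 0.045731 + 0.085153 + 0.003627 = 0.244257
Σp_1ᵢ² = 0.3070² + 0.0372² + 0.2698² + 0.2791² + 0.1070² = 0.094249 + 0.001384 + 0.072792 + 0.077897 + 0.011449 = 0.257771
Σp_2ᵢ² = 0.3390² + 0.1525² + 0.1695² + 0.3051² + 0.0339² = 0.114921 + 0.023256 + 0.028730 + 0.093086 + 0.001149 = 0.261142
O = 0.244257 / √(0.257771 × 0.261142) = 0.244257 / 0.2594510 = 0.9414
O = 0.9414 > 0.7 → Yes.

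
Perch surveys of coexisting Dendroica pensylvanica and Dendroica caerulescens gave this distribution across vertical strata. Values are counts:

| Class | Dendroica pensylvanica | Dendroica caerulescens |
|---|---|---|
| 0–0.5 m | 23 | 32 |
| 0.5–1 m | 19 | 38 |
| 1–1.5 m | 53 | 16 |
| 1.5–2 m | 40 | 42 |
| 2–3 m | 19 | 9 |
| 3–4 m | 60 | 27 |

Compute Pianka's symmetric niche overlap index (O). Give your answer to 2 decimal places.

0.82

Proportions for Dendroica pensylvanica (n=214): 23/214=0.1075, 19/214=0.0888, 53/214=0.2477, 40/214=0.1869, 19/214=0.0888, 60/214=0.2804
Proportions for Dendroica caerulescens (n=164): 32/164=0.1951, 38/164=0.2317, 16/164=0.0976, 42/164=0.2561, 9/164=0.0549, 27/164=0.1646
Σ p₁ᵢp₂ᵢ = 0.020973 + 0.020575 + 0.024176 + 0.047865 + 0.004875 + 0.046154 = 0.164618
Σp_1ᵢ² = 0.1075² + 0.0888² + 0.2477² + 0.1869² + 0.0888² + 0.2804² = 0.011556 + 0.007885 + 0.061355 + 0.034932 + 0.007885 + 0.078624 = 0.202237
Σp_2ᵢ² = 0.1951² + 0.2317² + 0.0976² + 0.2561² + 0.0549² + 0.1646² = 0.038064 + 0.053685 + 0.009526 + 0.065587 + 0.003014 + 0.027093 = 0.196969
O = 0.164618 / √(0.202237 × 0.196969) = 0.164618 / 0.1995856 = 0.8248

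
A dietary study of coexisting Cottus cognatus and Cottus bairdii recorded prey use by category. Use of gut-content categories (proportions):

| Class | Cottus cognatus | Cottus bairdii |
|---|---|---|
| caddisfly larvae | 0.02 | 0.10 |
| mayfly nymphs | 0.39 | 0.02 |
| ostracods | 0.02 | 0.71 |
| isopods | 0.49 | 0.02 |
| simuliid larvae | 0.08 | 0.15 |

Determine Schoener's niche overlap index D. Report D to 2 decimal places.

Σ|p₁ᵢ − p₂ᵢ| = 0.08 + 0.37 + 0.69 + 0.47 + 0.07 = 1.68
D = 1 − ½ × 1.68 = 1 − 0.840 = 0.1600

0.16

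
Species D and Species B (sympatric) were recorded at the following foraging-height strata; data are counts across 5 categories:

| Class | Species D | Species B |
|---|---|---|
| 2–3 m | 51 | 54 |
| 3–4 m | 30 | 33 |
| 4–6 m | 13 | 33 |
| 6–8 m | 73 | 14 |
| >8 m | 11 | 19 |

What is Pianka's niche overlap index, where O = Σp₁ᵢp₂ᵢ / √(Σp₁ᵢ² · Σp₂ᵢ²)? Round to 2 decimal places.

Proportions for Species D (n=178): 51/178=0.2865, 30/178=0.1685, 13/178=0.0730, 73/178=0.4101, 11/178=0.0618
Proportions for Species B (n=153): 54/153=0.3529, 33/153=0.2157, 33/153=0.2157, 14/153=0.0915, 19/153=0.1242
Σ p₁ᵢp₂ᵢ = 0.101106 + 0.036345 + 0.015746 + 0.037524 + 0.007676 = 0.198397
Σp_1ᵢ² = 0.2865² + 0.1685² + 0.0730² + 0.4101² + 0.0618² = 0.082082 + 0.028392 + 0.005329 + 0.168182 + 0.003819 = 0.287804
Σp_2ᵢ² = 0.3529² + 0.2157² + 0.2157² + 0.0915² + 0.1242² = 0.124538 + 0.046526 + 0.046526 + 0.008372 + 0.015426 = 0.241388
O = 0.198397 / √(0.287804 × 0.241388) = 0.198397 / 0.2635762 = 0.7527

0.75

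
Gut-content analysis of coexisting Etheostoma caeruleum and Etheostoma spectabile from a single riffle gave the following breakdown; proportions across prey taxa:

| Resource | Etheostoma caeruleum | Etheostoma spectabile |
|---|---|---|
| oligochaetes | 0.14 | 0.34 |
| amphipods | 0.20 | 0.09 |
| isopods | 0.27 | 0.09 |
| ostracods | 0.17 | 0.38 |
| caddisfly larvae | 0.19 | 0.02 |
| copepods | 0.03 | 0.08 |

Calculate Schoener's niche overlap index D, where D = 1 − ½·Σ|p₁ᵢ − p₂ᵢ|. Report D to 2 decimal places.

Σ|p₁ᵢ − p₂ᵢ| = 0.20 + 0.11 + 0.18 + 0.21 + 0.17 + 0.05 = 0.92
D = 1 − ½ × 0.92 = 1 − 0.460 = 0.5400

0.54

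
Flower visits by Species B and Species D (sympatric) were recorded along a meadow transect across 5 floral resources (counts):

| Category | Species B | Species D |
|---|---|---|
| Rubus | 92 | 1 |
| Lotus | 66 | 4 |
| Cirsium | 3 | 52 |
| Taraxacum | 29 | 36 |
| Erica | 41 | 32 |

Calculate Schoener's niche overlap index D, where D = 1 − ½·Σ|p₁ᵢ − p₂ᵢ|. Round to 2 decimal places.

0.36

Proportions for Species B (n=231): 92/231=0.3983, 66/231=0.2857, 3/231=0.0130, 29/231=0.1255, 41/231=0.1775
Proportions for Species D (n=125): 1/125=0.0080, 4/125=0.0320, 52/125=0.4160, 36/125=0.2880, 32/125=0.2560
Σ|p₁ᵢ − p₂ᵢ| = 0.3903 + 0.2537 + 0.4030 + 0.1625 + 0.0785 = 1.2880
D = 1 − ½ × 1.2880 = 1 − 0.64400 = 0.35600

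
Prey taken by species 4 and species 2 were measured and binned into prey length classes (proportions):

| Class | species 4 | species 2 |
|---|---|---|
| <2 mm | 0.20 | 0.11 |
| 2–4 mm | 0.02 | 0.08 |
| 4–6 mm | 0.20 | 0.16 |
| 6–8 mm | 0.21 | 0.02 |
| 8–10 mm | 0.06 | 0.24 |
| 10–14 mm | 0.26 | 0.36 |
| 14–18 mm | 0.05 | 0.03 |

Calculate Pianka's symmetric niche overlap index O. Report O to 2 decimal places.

0.79

Σ p₁ᵢp₂ᵢ = 0.0220 + 0.0016 + 0.0320 + 0.0042 + 0.0144 + 0.0936 + 0.0015 = 0.1693
Σp_1ᵢ² = 0.20² + 0.02² + 0.20² + 0.21² + 0.06² + 0.26² + 0.05² = 0.0400 + 0.0004 + 0.0400 + 0.0441 + 0.0036 + 0.0676 + 0.0025 = 0.1982
Σp_2ᵢ² = 0.11² + 0.08² + 0.16² + 0.02² + 0.24² + 0.36² + 0.03² = 0.0121 + 0.0064 + 0.0256 + 0.0004 + 0.0576 + 0.1296 + 0.0009 = 0.2326
O = 0.1693 / √(0.1982 × 0.2326) = 0.1693 / 0.21471 = 0.7885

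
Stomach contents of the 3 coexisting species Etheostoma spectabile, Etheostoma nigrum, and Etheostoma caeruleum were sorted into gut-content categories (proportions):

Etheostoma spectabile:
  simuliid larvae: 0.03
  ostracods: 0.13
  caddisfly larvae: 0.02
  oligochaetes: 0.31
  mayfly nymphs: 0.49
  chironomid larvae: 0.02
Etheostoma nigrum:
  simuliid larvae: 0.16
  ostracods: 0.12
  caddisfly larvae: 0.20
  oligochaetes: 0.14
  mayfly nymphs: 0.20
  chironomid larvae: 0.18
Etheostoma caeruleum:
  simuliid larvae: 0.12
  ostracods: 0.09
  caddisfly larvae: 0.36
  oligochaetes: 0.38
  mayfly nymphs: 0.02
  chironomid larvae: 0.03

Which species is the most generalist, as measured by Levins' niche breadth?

Etheostoma nigrum

Σp_specᵢ² = 0.03² + 0.13² + 0.02² + 0.31² + 0.49² + 0.02² = 0.0009 + 0.0169 + 0.0004 + 0.0961 + 0.2401 + 0.0004 = 0.3548
B_spec = 1 / 0.3548 = 2.8185
Σp_nigrᵢ² = 0.16² + 0.12² + 0.20² + 0.14² + 0.20² + 0.18² = 0.0256 + 0.0144 + 0.0400 + 0.0196 + 0.0400 + 0.0324 = 0.1720
B_nigr = 1 / 0.1720 = 5.8140
Σp_caerᵢ² = 0.12² + 0.09² + 0.36² + 0.38² + 0.02² + 0.03² = 0.0144 + 0.0081 + 0.1296 + 0.1444 + 0.0004 + 0.0009 = 0.2978
B_caer = 1 / 0.2978 = 3.3580
Highest B → broadest niche (most generalist): Etheostoma nigrum (B = 5.81).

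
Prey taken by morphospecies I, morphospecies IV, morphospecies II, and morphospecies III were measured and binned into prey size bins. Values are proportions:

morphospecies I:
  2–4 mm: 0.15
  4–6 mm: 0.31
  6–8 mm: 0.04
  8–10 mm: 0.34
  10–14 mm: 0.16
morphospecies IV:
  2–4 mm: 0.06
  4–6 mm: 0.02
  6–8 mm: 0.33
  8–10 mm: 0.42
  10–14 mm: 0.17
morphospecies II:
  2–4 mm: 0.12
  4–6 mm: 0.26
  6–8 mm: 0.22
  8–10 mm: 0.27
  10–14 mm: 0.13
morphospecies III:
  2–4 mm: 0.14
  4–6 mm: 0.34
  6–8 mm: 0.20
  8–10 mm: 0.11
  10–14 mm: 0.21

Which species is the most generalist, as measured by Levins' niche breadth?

morphospecies II

Σp_Iᵢ² = 0.15² + 0.31² + 0.04² + 0.34² + 0.16² = 0.0225 + 0.0961 + 0.0016 + 0.1156 + 0.0256 = 0.2614
B_I = 1 / 0.2614 = 3.8256
Σp_IVᵢ² = 0.06² + 0.02² + 0.33² + 0.42² + 0.17² = 0.0036 + 0.0004 + 0.1089 + 0.1764 + 0.0289 = 0.3182
B_IV = 1 / 0.3182 = 3.1427
Σp_IIᵢ² = 0.12² + 0.26² + 0.22² + 0.27² + 0.13² = 0.0144 + 0.0676 + 0.0484 + 0.0729 + 0.0169 = 0.2202
B_II = 1 / 0.2202 = 4.5413
Σp_IIIᵢ² = 0.14² + 0.34² + 0.20² + 0.11² + 0.21² = 0.0196 + 0.1156 + 0.0400 + 0.0121 + 0.0441 = 0.2314
B_III = 1 / 0.2314 = 4.3215
Highest B → broadest niche (most generalist): morphospecies II (B = 4.54).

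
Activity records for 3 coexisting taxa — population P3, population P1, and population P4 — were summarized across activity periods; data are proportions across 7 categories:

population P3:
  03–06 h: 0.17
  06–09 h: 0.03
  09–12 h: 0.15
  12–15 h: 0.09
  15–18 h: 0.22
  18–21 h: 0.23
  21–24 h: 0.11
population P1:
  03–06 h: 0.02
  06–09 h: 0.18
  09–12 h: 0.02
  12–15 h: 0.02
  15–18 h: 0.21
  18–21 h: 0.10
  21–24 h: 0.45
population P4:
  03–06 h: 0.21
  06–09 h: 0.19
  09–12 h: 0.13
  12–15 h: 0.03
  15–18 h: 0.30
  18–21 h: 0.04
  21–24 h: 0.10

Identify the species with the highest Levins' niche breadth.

population P3

Σp_P3ᵢ² = 0.17² + 0.03² + 0.15² + 0.09² + 0.22² + 0.23² + 0.11² = 0.0289 + 0.0009 + 0.0225 + 0.0081 + 0.0484 + 0.0529 + 0.0121 = 0.1738
B_P3 = 1 / 0.1738 = 5.7537
Σp_P1ᵢ² = 0.02² + 0.18² + 0.02² + 0.02² + 0.21² + 0.10² + 0.45² = 0.0004 + 0.0324 + 0.0004 + 0.0004 + 0.0441 + 0.0100 + 0.2025 = 0.2902
B_P1 = 1 / 0.2902 = 3.4459
Σp_P4ᵢ² = 0.21² + 0.19² + 0.13² + 0.03² + 0.30² + 0.04² + 0.10² = 0.0441 + 0.0361 + 0.0169 + 0.0009 + 0.0900 + 0.0016 + 0.0100 = 0.1996
B_P4 = 1 / 0.1996 = 5.0100
Highest B → broadest niche (most generalist): population P3 (B = 5.75).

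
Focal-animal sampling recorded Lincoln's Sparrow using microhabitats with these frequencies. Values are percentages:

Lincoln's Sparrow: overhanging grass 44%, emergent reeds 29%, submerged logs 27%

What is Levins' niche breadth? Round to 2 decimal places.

2.85

Convert percentages to proportions (divide by 100).
Σpᵢ² = 0.44² + 0.29² + 0.27² = 0.1936 + 0.0841 + 0.0729 = 0.3506
B = 1 / 0.3506 = 2.8523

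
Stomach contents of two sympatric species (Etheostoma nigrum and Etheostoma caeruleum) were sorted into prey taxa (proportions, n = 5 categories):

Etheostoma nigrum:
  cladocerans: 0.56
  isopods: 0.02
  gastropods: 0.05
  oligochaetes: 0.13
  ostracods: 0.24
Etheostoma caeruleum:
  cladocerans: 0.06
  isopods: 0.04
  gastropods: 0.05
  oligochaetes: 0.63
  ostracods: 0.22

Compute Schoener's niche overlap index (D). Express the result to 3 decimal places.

Σ|p₁ᵢ − p₂ᵢ| = 0.50 + 0.02 + 0.00 + 0.50 + 0.02 = 1.04
D = 1 − ½ × 1.04 = 1 − 0.520 = 0.48000

0.480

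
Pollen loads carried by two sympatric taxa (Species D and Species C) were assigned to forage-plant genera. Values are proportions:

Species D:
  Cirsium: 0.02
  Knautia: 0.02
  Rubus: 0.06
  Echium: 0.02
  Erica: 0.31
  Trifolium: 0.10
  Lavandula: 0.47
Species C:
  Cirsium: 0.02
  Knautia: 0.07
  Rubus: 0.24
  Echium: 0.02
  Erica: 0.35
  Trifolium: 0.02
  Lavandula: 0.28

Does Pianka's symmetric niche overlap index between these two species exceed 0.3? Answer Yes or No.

Σ p₁ᵢp₂ᵢ = 0.0004 + 0.0014 + 0.0144 + 0.0004 + 0.1085 + 0.0020 + 0.1316 = 0.2587
Σp_1ᵢ² = 0.02² + 0.02² + 0.06² + 0.02² + 0.31² + 0.10² + 0.47² = 0.0004 + 0.0004 + 0.0036 + 0.0004 + 0.0961 + 0.0100 + 0.2209 = 0.3318
Σp_2ᵢ² = 0.02² + 0.07² + 0.24² + 0.02² + 0.35² + 0.02² + 0.28² = 0.0004 + 0.0049 + 0.0576 + 0.0004 + 0.1225 + 0.0004 + 0.0784 = 0.2646
O = 0.2587 / √(0.3318 × 0.2646) = 0.2587 / 0.29630 = 0.8731
O = 0.8731 > 0.3 → Yes.

Yes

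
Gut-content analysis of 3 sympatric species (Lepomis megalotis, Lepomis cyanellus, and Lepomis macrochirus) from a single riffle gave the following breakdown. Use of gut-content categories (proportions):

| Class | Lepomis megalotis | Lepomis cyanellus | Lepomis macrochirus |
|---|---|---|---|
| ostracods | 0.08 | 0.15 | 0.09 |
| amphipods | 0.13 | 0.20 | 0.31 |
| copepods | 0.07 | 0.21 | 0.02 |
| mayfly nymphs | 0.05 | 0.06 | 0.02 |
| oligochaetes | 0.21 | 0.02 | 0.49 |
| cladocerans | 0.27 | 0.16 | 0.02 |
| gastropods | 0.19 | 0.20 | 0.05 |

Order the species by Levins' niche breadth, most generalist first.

Σp_megaᵢ² = 0.08² + 0.13² + 0.07² + 0.05² + 0.21² + 0.27² + 0.19² = 0.0064 + 0.0169 + 0.0049 + 0.0025 + 0.0441 + 0.0729 + 0.0361 = 0.1838
B_mega = 1 / 0.1838 = 5.4407
Σp_cyanᵢ² = 0.15² + 0.20² + 0.21² + 0.06² + 0.02² + 0.16² + 0.20² = 0.0225 + 0.0400 + 0.0441 + 0.0036 + 0.0004 + 0.0256 + 0.0400 = 0.1762
B_cyan = 1 / 0.1762 = 5.6754
Σp_macrᵢ² = 0.09² + 0.31² + 0.02² + 0.02² + 0.49² + 0.02² + 0.05² = 0.0081 + 0.0961 + 0.0004 + 0.0004 + 0.2401 + 0.0004 + 0.0025 = 0.3480
B_macr = 1 / 0.3480 = 2.8736
Ranking by B (broadest → narrowest): Lepomis cyanellus (5.68) > Lepomis megalotis (5.44) > Lepomis macrochirus (2.87)

Lepomis cyanellus > Lepomis megalotis > Lepomis macrochirus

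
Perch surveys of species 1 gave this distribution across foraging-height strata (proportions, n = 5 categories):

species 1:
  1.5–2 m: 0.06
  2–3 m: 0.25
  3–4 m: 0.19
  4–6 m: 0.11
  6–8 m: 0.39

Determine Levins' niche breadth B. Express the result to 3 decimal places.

Σpᵢ² = 0.06² + 0.25² + 0.19² + 0.11² + 0.39² = 0.0036 + 0.0625 + 0.0361 + 0.0121 + 0.1521 = 0.2664
B = 1 / 0.2664 = 3.75375

3.754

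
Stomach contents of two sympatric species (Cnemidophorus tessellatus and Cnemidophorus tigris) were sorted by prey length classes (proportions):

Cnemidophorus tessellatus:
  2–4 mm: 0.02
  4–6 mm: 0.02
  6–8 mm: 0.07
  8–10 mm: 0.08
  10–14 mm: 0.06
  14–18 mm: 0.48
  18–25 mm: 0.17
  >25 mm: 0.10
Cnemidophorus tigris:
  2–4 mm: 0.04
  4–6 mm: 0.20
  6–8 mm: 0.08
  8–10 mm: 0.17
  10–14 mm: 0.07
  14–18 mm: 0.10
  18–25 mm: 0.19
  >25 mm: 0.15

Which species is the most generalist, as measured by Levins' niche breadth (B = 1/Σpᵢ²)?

Cnemidophorus tigris

Σp_tessᵢ² = 0.02² + 0.02² + 0.07² + 0.08² + 0.06² + 0.48² + 0.17² + 0.10² = 0.0004 + 0.0004 + 0.0049 + 0.0064 + 0.0036 + 0.2304 + 0.0289 + 0.0100 = 0.2850
B_tess = 1 / 0.2850 = 3.5088
Σp_tigrᵢ² = 0.04² + 0.20² + 0.08² + 0.17² + 0.07² + 0.10² + 0.19² + 0.15² = 0.0016 + 0.0400 + 0.0064 + 0.0289 + 0.0049 + 0.0100 + 0.0361 + 0.0225 = 0.1504
B_tigr = 1 / 0.1504 = 6.6489
Highest B → broadest niche (most generalist): Cnemidophorus tigris (B = 6.65).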